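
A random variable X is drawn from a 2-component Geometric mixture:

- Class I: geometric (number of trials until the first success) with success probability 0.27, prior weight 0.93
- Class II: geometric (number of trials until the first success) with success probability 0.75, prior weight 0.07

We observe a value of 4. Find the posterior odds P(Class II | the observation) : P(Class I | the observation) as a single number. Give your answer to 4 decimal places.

0.0084

Only the two components matter; the odds are (π_i f_i(x)) / (π_j f_j(x)).
Component likelihoods at x = 4:
  L_I = 0.27·(1−0.27)^3 = 0.27·0.389017 = 0.105035
  L_II = 0.75·(1−0.75)^3 = 0.75·0.015625 = 0.0117188
Posterior odds = (π_II·L_II) / (π_I·L_I) = (0.07·0.0117188) / (0.93·0.105035) = 0.000820313 / 0.0976822 ≈ 0.0084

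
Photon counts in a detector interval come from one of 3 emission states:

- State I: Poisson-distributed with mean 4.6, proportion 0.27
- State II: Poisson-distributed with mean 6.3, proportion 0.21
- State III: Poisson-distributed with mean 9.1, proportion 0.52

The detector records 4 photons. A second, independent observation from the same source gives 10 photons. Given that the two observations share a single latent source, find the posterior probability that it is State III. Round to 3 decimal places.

0.517

The responsibility of component k is π_k f_k(x) divided by Σ_j π_j f_j(x).
Since both observations come from the same component, the likelihood for component k is f_k(x₁)·f_k(x₂).
  L_I = [e^(−4.6)·4.6^4/4! = 0.187528] × [0.0117506] = 0.00220357
  L_II = [e^(−6.3)·6.3^4/4! = 0.12053] × [0.0498411] = 0.00600735
  L_III = [e^(−9.1)·9.1^4/4! = 0.0319062] × [0.119832] = 0.00382336
Multiply by the mixture weights:
  π_I·L_I = 0.27 × 0.00220357 = 0.000594963
  π_II·L_II = 0.21 × 0.00600735 = 0.00126154
  π_III·L_III = 0.52 × 0.00382336 = 0.00198815
Normaliser: 0.000594963 + 0.00126154 + 0.00198815 = 0.00384466
Responsibility of State III: 0.00198815 / 0.00384466 ≈ 0.517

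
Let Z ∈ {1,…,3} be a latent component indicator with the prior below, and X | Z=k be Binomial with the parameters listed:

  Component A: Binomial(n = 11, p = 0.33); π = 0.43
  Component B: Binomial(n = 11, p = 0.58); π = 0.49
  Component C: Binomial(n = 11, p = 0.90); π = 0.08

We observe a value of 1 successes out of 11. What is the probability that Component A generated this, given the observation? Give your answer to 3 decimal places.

0.982

By Bayes' theorem, P(k | x) = P(Z=k) f_k(x) / Σ_j P(Z=j) f_j(x).
Component likelihoods at x = 1 successes out of 11:
  L_A = 0.066169
  L_B = 0.00108972
  L_C = 9.9e-10
Multiply by the mixture weights:
  P(Z=A)·L_A = 0.43 × 0.066169 = 0.0284527
  P(Z=B)·L_B = 0.49 × 0.00108972 = 0.000533961
  P(Z=C)·L_C = 0.08 × 9.9e-10 = 7.92e-11
Sum: 0.0284527 + 0.000533961 + 7.92e-11 = 0.0289866
So the posterior for Component A is 0.0284527 / 0.0289866 ≈ 0.982.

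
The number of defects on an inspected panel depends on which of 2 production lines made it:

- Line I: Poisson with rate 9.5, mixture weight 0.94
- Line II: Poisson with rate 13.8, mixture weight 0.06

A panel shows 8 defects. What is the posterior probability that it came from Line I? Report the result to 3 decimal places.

The responsibility of component k is π_k f_k(x) divided by Σ_j π_j f_j(x).
Poisson probabilities:
  L_I = e^(−9.5)·9.5^8/8! = 0.12316
  L_II = e^(−13.8)·13.8^8/8! = 0.0331321
Weight by the priors:
  π_I·L_I = 0.94 × 0.12316 = 0.115771
  π_II·L_II = 0.06 × 0.0331321 = 0.00198792
Sum: 0.115771 + 0.00198792 = 0.117759
P(Line I | the observation) = 0.115771 / 0.117759 ≈ 0.983

0.983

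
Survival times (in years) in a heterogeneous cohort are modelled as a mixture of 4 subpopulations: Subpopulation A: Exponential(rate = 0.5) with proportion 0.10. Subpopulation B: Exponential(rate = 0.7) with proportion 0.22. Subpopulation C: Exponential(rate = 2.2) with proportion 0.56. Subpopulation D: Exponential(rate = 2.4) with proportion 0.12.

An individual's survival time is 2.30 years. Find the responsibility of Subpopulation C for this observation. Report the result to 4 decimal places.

Apply Bayes' rule: the posterior for each component is proportional to its prior times its likelihood at x.
Component likelihoods at x = 2.30 years:
  f_A = 0.5·e^(−0.5·2.30) = 0.5·e^(−1.1500) = 0.158318
  f_B = 0.7·e^(−0.7·2.30) = 0.7·e^(−1.6100) = 0.139921
  f_C = 2.2·e^(−2.2·2.30) = 2.2·e^(−5.0600) = 0.0139602
  f_D = 2.4·e^(−2.4·2.30) = 2.4·e^(−5.5200) = 0.00961404
Unnormalised posteriors:
  P(Z=A)·f_A = 0.10 × 0.158318 = 0.0158318
  P(Z=B)·f_B = 0.22 × 0.139921 = 0.0307827
  P(Z=C)·f_C = 0.56 × 0.0139602 = 0.00781773
  P(Z=D)·f_D = 0.12 × 0.00961404 = 0.00115368
Sum: 0.0158318 + 0.0307827 + 0.00781773 + 0.00115368 = 0.0555859
So the posterior for Subpopulation C is 0.00781773 / 0.0555859 ≈ 0.1406.

0.1406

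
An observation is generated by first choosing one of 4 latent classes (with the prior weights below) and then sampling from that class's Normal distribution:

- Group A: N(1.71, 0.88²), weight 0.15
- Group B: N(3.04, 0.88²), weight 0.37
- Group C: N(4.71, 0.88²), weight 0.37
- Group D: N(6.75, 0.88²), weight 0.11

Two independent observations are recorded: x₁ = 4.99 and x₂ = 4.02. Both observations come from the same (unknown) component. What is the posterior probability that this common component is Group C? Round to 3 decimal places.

Posterior ∝ prior × likelihood, so P(k | x) ∝ π_k f_k(x); normalise over all components.
Since both observations come from the same component, the likelihood for component k is f_k(x₁)·f_k(x₂).
  f_A = [(1/(0.88·√(2π)))·exp(−(4.99−1.71)²/(2·0.88²)) = 0.453344·exp(-6.94628) = 0.00043621] × [0.0144593] = 6.30729e-06
  f_B = [(1/(0.88·√(2π)))·exp(−(4.99−3.04)²/(2·0.88²)) = 0.453344·exp(-2.45513) = 0.0389206] × [0.243851] = 0.00949082
  f_C = [(1/(0.88·√(2π)))·exp(−(4.99−4.71)²/(2·0.88²)) = 0.453344·exp(-0.05062) = 0.430966] × [0.333369] = 0.143671
  f_D = [(1/(0.88·√(2π)))·exp(−(4.99−6.75)²/(2·0.88²)) = 0.453344·exp(-2.00000) = 0.0613534] × [0.00368622] = 0.000226162
Weight by the priors:
  π_A·f_A = 0.15 × 6.30729e-06 = 9.46094e-07
  π_B·f_B = 0.37 × 0.00949082 = 0.0035116
  π_C·f_C = 0.37 × 0.143671 = 0.0531583
  π_D·f_D = 0.11 × 0.000226162 = 2.48778e-05
Normaliser: 9.46094e-07 + 0.0035116 + 0.0531583 + 2.48778e-05 = 0.0566957
P(Group C | x) = 0.0531583 / 0.0566957 ≈ 0.938

0.938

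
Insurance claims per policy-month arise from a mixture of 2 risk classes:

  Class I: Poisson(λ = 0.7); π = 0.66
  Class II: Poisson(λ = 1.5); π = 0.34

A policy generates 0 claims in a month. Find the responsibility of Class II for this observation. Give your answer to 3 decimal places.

0.188

Posterior ∝ prior × likelihood, so P(k | x) ∝ P(Z=k) f_k(x); normalise over all components.
Evaluate each component's likelihood at the observed value:
  f_I = e^(−0.7)·0.7^0/0! = 0.496585
  f_II = e^(−1.5)·1.5^0/0! = 0.22313
Prior × likelihood for each component:
  P(Z=I)·f_I = 0.66 × 0.496585 = 0.327746
  P(Z=II)·f_II = 0.34 × 0.22313 = 0.0758643
Evidence: 0.327746 + 0.0758643 = 0.403611
P(Class II | x) = 0.0758643 / 0.403611 ≈ 0.188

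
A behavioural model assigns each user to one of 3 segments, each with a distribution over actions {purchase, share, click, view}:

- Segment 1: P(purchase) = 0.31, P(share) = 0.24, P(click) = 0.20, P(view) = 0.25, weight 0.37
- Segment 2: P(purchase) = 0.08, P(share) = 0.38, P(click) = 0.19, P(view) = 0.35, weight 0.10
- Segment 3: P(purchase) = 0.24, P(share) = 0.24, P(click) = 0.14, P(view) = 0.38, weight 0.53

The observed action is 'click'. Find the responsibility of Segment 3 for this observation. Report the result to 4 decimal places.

P(component k | x) = P(Z=k)·f_k(x) / marginal(x), where marginal(x) = Σ_j P(Z=j)·f_j(x).
Evaluate each component's likelihood at the observed value:
  L_1 = 0.2
  L_2 = 0.19
  L_3 = 0.14
Multiply by the mixture weights:
  P(Z=1)·L_1 = 0.37 × 0.2 = 0.074
  P(Z=2)·L_2 = 0.10 × 0.19 = 0.019
  P(Z=3)·L_3 = 0.53 × 0.14 = 0.0742
Sum: 0.074 + 0.019 + 0.0742 = 0.1672
So the posterior for Segment 3 is 0.0742 / 0.1672 ≈ 0.4438.

0.4438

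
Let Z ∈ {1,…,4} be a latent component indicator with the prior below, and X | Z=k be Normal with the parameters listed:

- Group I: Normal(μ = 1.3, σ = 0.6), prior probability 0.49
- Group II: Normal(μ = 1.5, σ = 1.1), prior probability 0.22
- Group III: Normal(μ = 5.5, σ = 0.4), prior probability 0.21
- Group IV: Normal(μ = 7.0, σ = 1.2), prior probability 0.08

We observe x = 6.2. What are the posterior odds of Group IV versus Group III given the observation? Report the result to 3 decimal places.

0.470

Only the two components matter; the odds are (π_i f_i(x)) / (π_j f_j(x)).
Component likelihoods at x = 6.2:
  L_I = (1/(0.6·√(2π)))·exp(−(6.2−1.3)²/(2·0.6²)) = 0.664904·exp(-33.34722) = 2.18899e-15
  L_II = (1/(1.1·√(2π)))·exp(−(6.2−1.5)²/(2·1.1²)) = 0.362675·exp(-9.12810) = 3.93762e-05
  L_III = (1/(0.4·√(2π)))·exp(−(6.2−5.5)²/(2·0.4²)) = 0.997356·exp(-1.53125) = 0.215693
  L_IV = (1/(1.2·√(2π)))·exp(−(6.2−7.0)²/(2·1.2²)) = 0.332452·exp(-0.22222) = 0.266207
Odds = (0.08/0.21) × (0.266207/0.215693) = 0.380952 × 1.23419 ≈ 0.470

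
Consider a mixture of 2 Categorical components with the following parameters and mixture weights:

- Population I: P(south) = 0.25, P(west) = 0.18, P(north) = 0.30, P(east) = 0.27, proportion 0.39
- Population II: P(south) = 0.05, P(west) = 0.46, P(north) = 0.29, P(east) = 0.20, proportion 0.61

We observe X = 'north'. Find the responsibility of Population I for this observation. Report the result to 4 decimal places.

0.3981

Apply Bayes' rule: the posterior for each component is proportional to its prior times its likelihood at x.
Evaluate each component's likelihood at the observed value:
  f_I = P(north | comp) = 0.30
  f_II = P(north | comp) = 0.29
Weight by the priors:
  π_I·f_I = 0.39 × 0.3 = 0.117
  π_II·f_II = 0.61 × 0.29 = 0.1769
Normaliser: 0.117 + 0.1769 = 0.2939
P(Population I | x) = 0.117 / 0.2939 ≈ 0.3981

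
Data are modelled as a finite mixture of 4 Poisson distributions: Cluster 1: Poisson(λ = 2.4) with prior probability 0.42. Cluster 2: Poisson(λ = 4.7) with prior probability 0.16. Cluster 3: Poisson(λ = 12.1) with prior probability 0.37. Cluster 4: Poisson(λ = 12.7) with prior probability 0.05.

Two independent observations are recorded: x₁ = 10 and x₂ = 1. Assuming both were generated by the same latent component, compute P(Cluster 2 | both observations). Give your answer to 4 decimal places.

0.8395

The responsibility of component k is π_k f_k(x) divided by Σ_j π_j f_j(x).
Since both observations come from the same component, the likelihood for component k is f_k(x₁)·f_k(x₂).
  f_1 = [0.000158505] × [0.217723] = 3.45102e-05
  f_2 = [0.0131835] × [0.0427478] = 0.000563567
  f_3 = [0.103069] × [6.72701e-05] = 6.93345e-06
  f_4 = [0.0917771] × [3.87493e-05] = 3.5563e-06
Multiply by the mixture weights:
  π_1·f_1 = 0.42 × 3.45102e-05 = 1.44943e-05
  π_2·f_2 = 0.16 × 0.000563567 = 9.01707e-05
  π_3·f_3 = 0.37 × 6.93345e-06 = 2.56538e-06
  π_4·f_4 = 0.05 × 3.5563e-06 = 1.77815e-07
Marginal: 1.44943e-05 + 9.01707e-05 + 2.56538e-06 + 1.77815e-07 = 0.000107408
Responsibility of Cluster 2: 9.01707e-05 / 0.000107408 ≈ 0.8395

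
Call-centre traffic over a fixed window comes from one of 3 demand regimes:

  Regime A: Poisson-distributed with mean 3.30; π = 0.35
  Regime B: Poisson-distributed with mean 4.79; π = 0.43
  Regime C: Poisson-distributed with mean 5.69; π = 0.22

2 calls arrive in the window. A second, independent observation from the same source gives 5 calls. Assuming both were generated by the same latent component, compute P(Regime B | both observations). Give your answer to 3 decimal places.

0.406

By Bayes' theorem, P(k | x) = π_k f_k(x) / Σ_j π_j f_j(x).
Since both observations come from the same component, the likelihood for component k is f_k(x₁)·f_k(x₂).
  L_A = [0.200829] × [0.120286] = 0.024157
  L_B = [0.0953609] × [0.174673] = 0.016657
  L_C = [0.054709] × [0.167975] = 0.00918974
Weight by the priors:
  π_A·L_A = 0.35 × 0.024157 = 0.00845495
  π_B·L_B = 0.43 × 0.016657 = 0.0071625
  π_C·L_C = 0.22 × 0.00918974 = 0.00202174
Denominator: 0.00845495 + 0.0071625 + 0.00202174 = 0.0176392
P(Regime B | x₁,x₂) ≈ 0.406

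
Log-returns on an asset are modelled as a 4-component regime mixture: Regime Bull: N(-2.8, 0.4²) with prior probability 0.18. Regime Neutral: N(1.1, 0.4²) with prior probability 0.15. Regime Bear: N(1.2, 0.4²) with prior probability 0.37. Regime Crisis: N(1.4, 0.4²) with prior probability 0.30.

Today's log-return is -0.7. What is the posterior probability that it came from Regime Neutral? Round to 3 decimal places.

0.538

By Bayes' theorem, P(k | x) = π_k f_k(x) / Σ_j π_j f_j(x).
Normal densities:
  L_Bull = (1/(0.4·√(2π)))·exp(−(-0.7−-2.8)²/(2·0.4²)) = 0.997356·exp(-13.78125) = 1.03212e-06
  L_Neutral = (1/(0.4·√(2π)))·exp(−(-0.7−1.1)²/(2·0.4²)) = 0.997356·exp(-10.12500) = 3.99594e-05
  L_Bear = (1/(0.4·√(2π)))·exp(−(-0.7−1.2)²/(2·0.4²)) = 0.997356·exp(-11.28125) = 1.25738e-05
  L_Crisis = (1/(0.4·√(2π)))·exp(−(-0.7−1.4)²/(2·0.4²)) = 0.997356·exp(-13.78125) = 1.03212e-06
Unnormalised posteriors:
  π_Bull·L_Bull = 0.18 × 1.03212e-06 = 1.85781e-07
  π_Neutral·L_Neutral = 0.15 × 3.99594e-05 = 5.9939e-06
  π_Bear·L_Bear = 0.37 × 1.25738e-05 = 4.65229e-06
  π_Crisis·L_Crisis = 0.30 × 1.03212e-06 = 3.09635e-07
Evidence: 1.85781e-07 + 5.9939e-06 + 4.65229e-06 + 3.09635e-07 = 1.11416e-05
P(Regime Neutral | -0.7) = 5.9939e-06 / 1.11416e-05 ≈ 0.538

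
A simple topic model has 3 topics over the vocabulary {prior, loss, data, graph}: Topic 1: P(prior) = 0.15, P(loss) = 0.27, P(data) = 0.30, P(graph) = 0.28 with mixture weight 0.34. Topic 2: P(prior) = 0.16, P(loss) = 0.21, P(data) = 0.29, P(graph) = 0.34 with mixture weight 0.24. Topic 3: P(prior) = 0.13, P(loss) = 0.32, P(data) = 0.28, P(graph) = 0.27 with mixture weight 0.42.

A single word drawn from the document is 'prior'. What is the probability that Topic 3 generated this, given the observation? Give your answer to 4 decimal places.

0.3792

The responsibility of component k is P(Z=k) f_k(x) divided by Σ_j P(Z=j) f_j(x).
Categorical probabilities:
  p_1 = 0.15
  p_2 = 0.16
  p_3 = 0.13
Unnormalised posteriors:
  P(Z=1)·p_1 = 0.34 × 0.15 = 0.051
  P(Z=2)·p_2 = 0.24 × 0.16 = 0.0384
  P(Z=3)·p_3 = 0.42 × 0.13 = 0.0546
Evidence: 0.051 + 0.0384 + 0.0546 = 0.144
P(Topic 3 | data) ≈ 0.3792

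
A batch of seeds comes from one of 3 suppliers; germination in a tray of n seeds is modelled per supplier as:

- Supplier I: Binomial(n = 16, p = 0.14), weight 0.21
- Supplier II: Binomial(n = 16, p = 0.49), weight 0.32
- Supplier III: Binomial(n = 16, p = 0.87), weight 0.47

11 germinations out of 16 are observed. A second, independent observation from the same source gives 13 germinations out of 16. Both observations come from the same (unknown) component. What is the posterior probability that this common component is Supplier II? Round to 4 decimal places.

Apply Bayes' rule: the posterior for each component is proportional to its prior times its likelihood at x.
Since both observations come from the same component, the likelihood for component k is f_k(x₁)·f_k(x₂).
  p_I = [C(16,11)·0.14^11·0.86^5 = 4368·4.04957e-10·0.470427 = 8.32115e-07] × [2.82714e-09] = 2.35251e-15
  p_II = [C(16,11)·0.49^11·0.51^5 = 4368·0.000390982·0.0345025 = 0.0589238] × [0.00697345] = 0.000410902
  p_III = [C(16,11)·0.87^11·0.13^5 = 4368·0.216128·3.71293e-05 = 0.0350519] × [0.201265] = 0.00705472
Prior × likelihood for each component:
  π_I·p_I = 0.21 × 2.35251e-15 = 4.94027e-16
  π_II·p_II = 0.32 × 0.000410902 = 0.000131489
  π_III·p_III = 0.47 × 0.00705472 = 0.00331572
Evidence: 4.94027e-16 + 0.000131489 + 0.00331572 = 0.00344721
P(Supplier II | x₁,x₂) = 0.000131489 / 0.00344721 ≈ 0.0381

0.0381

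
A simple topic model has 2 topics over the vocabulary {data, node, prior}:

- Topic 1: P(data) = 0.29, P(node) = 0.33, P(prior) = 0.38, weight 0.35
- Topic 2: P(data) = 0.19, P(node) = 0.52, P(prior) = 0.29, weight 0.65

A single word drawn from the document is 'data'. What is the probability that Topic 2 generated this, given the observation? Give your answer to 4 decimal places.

The responsibility of component k is P(Z=k) f_k(x) divided by Σ_j P(Z=j) f_j(x).
Categorical probabilities:
  L_1 = 0.29
  L_2 = 0.19
Unnormalised posteriors:
  P(Z=1)·L_1 = 0.35 × 0.29 = 0.1015
  P(Z=2)·L_2 = 0.65 × 0.19 = 0.1235
Sum: 0.1015 + 0.1235 = 0.225
P(Topic 2 | 'data') ≈ 0.5489

0.5489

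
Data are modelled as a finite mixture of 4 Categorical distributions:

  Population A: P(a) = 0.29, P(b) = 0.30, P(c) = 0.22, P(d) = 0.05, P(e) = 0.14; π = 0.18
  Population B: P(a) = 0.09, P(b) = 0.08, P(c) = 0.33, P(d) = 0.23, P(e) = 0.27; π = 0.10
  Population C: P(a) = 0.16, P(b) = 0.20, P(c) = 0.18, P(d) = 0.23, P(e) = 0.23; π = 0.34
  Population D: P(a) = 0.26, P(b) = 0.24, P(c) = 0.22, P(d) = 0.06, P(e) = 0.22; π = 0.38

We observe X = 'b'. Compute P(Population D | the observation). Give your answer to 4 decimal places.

0.4123

By Bayes' theorem, P(k | x) = π_k f_k(x) / Σ_j π_j f_j(x).
Evaluate each component's likelihood at the observed value:
  p_A = P(b | comp) = 0.30
  p_B = P(b | comp) = 0.08
  p_C = P(b | comp) = 0.20
  p_D = P(b | comp) = 0.24
Unnormalised posteriors:
  π_A·p_A = 0.18 × 0.3 = 0.054
  π_B·p_B = 0.10 × 0.08 = 0.008
  π_C·p_C = 0.34 × 0.2 = 0.068
  π_D·p_D = 0.38 × 0.24 = 0.0912
Marginal: 0.054 + 0.008 + 0.068 + 0.0912 = 0.2212
P(Population D | the observation) ≈ 0.4123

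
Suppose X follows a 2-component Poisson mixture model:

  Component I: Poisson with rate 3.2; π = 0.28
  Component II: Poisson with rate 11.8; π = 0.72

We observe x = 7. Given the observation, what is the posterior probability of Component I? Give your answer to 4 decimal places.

0.1856

Posterior ∝ prior × likelihood, so P(k | x) ∝ P(Z=k) f_k(x); normalise over all components.
Poisson probabilities:
  L_I = e^(−3.2)·3.2^7/7! = 0.0277893
  L_II = e^(−11.8)·11.8^7/7! = 0.0474317
Prior × likelihood for each component:
  P(Z=I)·L_I = 0.28 × 0.0277893 = 0.00778099
  P(Z=II)·L_II = 0.72 × 0.0474317 = 0.0341508
Normaliser: 0.00778099 + 0.0341508 = 0.0419318
P(Component I | x) = 0.00778099 / 0.0419318 ≈ 0.1856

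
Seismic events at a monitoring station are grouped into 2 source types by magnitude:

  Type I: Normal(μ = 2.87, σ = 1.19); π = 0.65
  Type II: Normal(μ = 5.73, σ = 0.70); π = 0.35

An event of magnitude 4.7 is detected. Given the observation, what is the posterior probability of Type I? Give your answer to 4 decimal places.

Posterior ∝ prior × likelihood, so P(k | x) ∝ w_k f_k(x); normalise over all components.
Component likelihoods at x = 4.7:
  L_I = (1/(1.19·√(2π)))·exp(−(4.7−2.87)²/(2·1.19²)) = 0.335246·exp(-1.18244) = 0.102763
  L_II = (1/(0.70·√(2π)))·exp(−(4.7−5.73)²/(2·0.70²)) = 0.569918·exp(-1.08255) = 0.193048
Multiply by the mixture weights:
  w_I·L_I = 0.65 × 0.102763 = 0.066796
  w_II·L_II = 0.35 × 0.193048 = 0.0675669
Sum: 0.066796 + 0.0675669 = 0.134363
Responsibility of Type I: 0.066796 / 0.134363 ≈ 0.4971

0.4971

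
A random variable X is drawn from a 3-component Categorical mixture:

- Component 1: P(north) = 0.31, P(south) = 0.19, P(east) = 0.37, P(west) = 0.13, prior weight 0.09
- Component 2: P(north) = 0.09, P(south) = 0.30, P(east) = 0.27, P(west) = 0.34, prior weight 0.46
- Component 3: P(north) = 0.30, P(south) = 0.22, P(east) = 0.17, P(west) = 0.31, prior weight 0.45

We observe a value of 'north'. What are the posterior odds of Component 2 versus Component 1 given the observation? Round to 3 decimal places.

1.484

Only the two components matter; the odds are (π_i f_i(x)) / (π_j f_j(x)).
Component likelihoods at x = 'north':
  p_1 = P(north | comp) = 0.31
  p_2 = P(north | comp) = 0.09
  p_3 = P(north | comp) = 0.30
Posterior odds = (π_2·p_2) / (π_1·p_1) = (0.46·0.09) / (0.09·0.31) = 0.0414 / 0.0279 ≈ 1.484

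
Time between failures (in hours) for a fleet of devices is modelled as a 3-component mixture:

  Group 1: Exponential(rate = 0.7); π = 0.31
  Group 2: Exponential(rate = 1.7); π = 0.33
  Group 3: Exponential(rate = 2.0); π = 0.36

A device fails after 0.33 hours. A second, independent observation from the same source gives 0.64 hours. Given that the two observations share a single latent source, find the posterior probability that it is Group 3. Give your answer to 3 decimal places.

P(component k | x) = w_k·f_k(x) / marginal(x), where marginal(x) = Σ_j w_j·f_j(x).
Since both observations come from the same component, the likelihood for component k is f_k(x₁)·f_k(x₂).
  L_1 = [0.7·e^(−0.7·0.33) = 0.7·e^(−0.2310) = 0.555618] × [0.447233] = 0.248491
  L_2 = [1.7·e^(−1.7·0.33) = 1.7·e^(−0.5610) = 0.970085] × [0.572712] = 0.55558
  L_3 = [2.0·e^(−2.0·0.33) = 2.0·e^(−0.6600) = 1.0337] × [0.556075] = 0.574816
Unnormalised posteriors:
  w_1·L_1 = 0.31 × 0.248491 = 0.0770321
  w_2·L_2 = 0.33 × 0.55558 = 0.183341
  w_3·L_3 = 0.36 × 0.574816 = 0.206934
Denominator: 0.0770321 + 0.183341 + 0.206934 = 0.467307
P(Group 3 | x) = 0.206934 / 0.467307 ≈ 0.443

0.443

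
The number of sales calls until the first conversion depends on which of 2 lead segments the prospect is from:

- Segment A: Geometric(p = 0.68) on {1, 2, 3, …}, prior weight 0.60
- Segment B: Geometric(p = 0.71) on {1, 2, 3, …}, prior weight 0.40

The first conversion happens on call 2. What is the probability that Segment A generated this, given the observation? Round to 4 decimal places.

Apply Bayes' rule: the posterior for each component is proportional to its prior times its likelihood at x.
Evaluate each component's likelihood at the observed value:
  L_A = 0.2176
  L_B = 0.2059
Multiply by the mixture weights:
  w_A·L_A = 0.60 × 0.2176 = 0.13056
  w_B·L_B = 0.40 × 0.2059 = 0.08236
Normaliser: 0.13056 + 0.08236 = 0.21292
P(Segment A | 2) ≈ 0.6132

0.6132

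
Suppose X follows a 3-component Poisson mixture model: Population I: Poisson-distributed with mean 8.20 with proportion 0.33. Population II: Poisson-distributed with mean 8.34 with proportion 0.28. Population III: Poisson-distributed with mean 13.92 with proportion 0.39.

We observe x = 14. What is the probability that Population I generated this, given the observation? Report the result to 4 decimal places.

Apply Bayes' rule: the posterior for each component is proportional to its prior times its likelihood at x.
Evaluate each component's likelihood at the observed value:
  f_I = 0.0195781
  f_II = 0.0215725
  f_III = 0.105965
Prior × likelihood for each component:
  w_I·f_I = 0.33 × 0.0195781 = 0.00646078
  w_II·f_II = 0.28 × 0.0215725 = 0.0060403
  w_III·f_III = 0.39 × 0.105965 = 0.0413263
Normaliser: 0.00646078 + 0.0060403 + 0.0413263 = 0.0538274
Responsibility of Population I: 0.00646078 / 0.0538274 ≈ 0.1200

0.1200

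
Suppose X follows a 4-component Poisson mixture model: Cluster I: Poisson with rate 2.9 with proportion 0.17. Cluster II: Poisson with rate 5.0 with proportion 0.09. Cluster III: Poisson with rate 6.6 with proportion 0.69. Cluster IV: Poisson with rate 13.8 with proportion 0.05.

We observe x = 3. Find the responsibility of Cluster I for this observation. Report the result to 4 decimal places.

0.3975

The responsibility of component k is P(Z=k) f_k(x) divided by Σ_j P(Z=j) f_j(x).
Poisson probabilities:
  f_I = e^(−2.9)·2.9^3/3! = 0.22366
  f_II = e^(−5.0)·5.0^3/3! = 0.140374
  f_III = e^(−6.6)·6.6^3/3! = 0.0651834
  f_IV = e^(−13.8)·13.8^3/3! = 0.000444859
Prior × likelihood for each component:
  P(Z=I)·f_I = 0.17 × 0.22366 = 0.0380222
  P(Z=II)·f_II = 0.09 × 0.140374 = 0.0126337
  P(Z=III)·f_III = 0.69 × 0.0651834 = 0.0449765
  P(Z=IV)·f_IV = 0.05 × 0.000444859 = 2.22429e-05
Normaliser: 0.0380222 + 0.0126337 + 0.0449765 + 2.22429e-05 = 0.0956547
P(Cluster I | data) = 0.0380222 / 0.0956547 ≈ 0.3975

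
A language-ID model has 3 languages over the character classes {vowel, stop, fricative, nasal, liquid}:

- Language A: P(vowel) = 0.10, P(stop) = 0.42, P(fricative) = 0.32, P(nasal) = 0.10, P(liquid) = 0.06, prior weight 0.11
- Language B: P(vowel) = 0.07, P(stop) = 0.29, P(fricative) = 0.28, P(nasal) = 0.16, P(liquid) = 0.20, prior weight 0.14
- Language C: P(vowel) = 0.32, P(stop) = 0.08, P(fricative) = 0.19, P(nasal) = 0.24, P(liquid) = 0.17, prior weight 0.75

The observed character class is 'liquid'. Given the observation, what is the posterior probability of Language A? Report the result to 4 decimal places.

By Bayes' theorem, P(k | x) = π_k f_k(x) / Σ_j π_j f_j(x).
Categorical probabilities:
  p_A = P(liquid | comp) = 0.06
  p_B = P(liquid | comp) = 0.20
  p_C = P(liquid | comp) = 0.17
Multiply by the mixture weights:
  π_A·p_A = 0.11 × 0.06 = 0.0066
  π_B·p_B = 0.14 × 0.2 = 0.028
  π_C·p_C = 0.75 × 0.17 = 0.1275
Evidence: 0.0066 + 0.028 + 0.1275 = 0.1621
Responsibility of Language A: 0.0066 / 0.1621 ≈ 0.0407

0.0407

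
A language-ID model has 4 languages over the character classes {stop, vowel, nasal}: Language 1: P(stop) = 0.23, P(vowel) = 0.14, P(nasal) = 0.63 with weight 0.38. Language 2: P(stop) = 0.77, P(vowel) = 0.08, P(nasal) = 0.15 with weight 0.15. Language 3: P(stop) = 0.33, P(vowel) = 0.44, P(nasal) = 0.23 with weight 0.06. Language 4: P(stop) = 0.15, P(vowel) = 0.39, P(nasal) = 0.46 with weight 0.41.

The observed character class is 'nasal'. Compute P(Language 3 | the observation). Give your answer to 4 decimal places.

0.0297

P(component k | x) = π_k·f_k(x) / marginal(x), where marginal(x) = Σ_j π_j·f_j(x).
Component likelihoods at x = 'nasal':
  L_1 = 0.63
  L_2 = 0.15
  L_3 = 0.23
  L_4 = 0.46
Unnormalised posteriors:
  π_1·L_1 = 0.38 × 0.63 = 0.2394
  π_2·L_2 = 0.15 × 0.15 = 0.0225
  π_3·L_3 = 0.06 × 0.23 = 0.0138
  π_4·L_4 = 0.41 × 0.46 = 0.1886
Marginal: 0.2394 + 0.0225 + 0.0138 + 0.1886 = 0.4643
So the posterior for Language 3 is 0.0138 / 0.4643 ≈ 0.0297.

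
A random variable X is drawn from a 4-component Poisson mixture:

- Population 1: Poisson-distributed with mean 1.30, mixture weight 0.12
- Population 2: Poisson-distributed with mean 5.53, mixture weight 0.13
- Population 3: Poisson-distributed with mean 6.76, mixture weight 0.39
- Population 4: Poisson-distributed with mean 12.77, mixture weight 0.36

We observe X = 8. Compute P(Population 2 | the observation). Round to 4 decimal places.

0.1433

The responsibility of component k is π_k f_k(x) divided by Σ_j π_j f_j(x).
Component likelihoods at x = 8:
  L_1 = e^(−1.30)·1.30^8/8! = 5.5137e-05
  L_2 = e^(−5.53)·5.53^8/8! = 0.0860265
  L_3 = e^(−6.76)·6.76^8/8! = 0.125378
  L_4 = e^(−12.77)·12.77^8/8! = 0.049896
Multiply by the mixture weights:
  π_1·L_1 = 0.12 × 5.5137e-05 = 6.61645e-06
  π_2·L_2 = 0.13 × 0.0860265 = 0.0111834
  π_3·L_3 = 0.39 × 0.125378 = 0.0488975
  π_4·L_4 = 0.36 × 0.049896 = 0.0179626
Normaliser: 6.61645e-06 + 0.0111834 + 0.0488975 + 0.0179626 = 0.0780502
P(Population 2 | x) = 0.0111834 / 0.0780502 ≈ 0.1433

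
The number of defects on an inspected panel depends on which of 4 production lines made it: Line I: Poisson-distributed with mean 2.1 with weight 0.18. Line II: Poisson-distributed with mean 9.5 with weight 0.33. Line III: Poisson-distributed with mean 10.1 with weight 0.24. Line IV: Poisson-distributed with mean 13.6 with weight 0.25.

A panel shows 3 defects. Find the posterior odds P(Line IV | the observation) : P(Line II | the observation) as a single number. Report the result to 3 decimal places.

0.037

Only the two components matter; the odds are (π_i f_i(x)) / (π_j f_j(x)).
Poisson probabilities:
  f_I = 0.189011
  f_II = 0.010696
  f_III = 0.00705405
  f_IV = 0.000520068
Odds = (0.25/0.33) × (0.000520068/0.010696) = 0.757576 × 0.0486226 ≈ 0.037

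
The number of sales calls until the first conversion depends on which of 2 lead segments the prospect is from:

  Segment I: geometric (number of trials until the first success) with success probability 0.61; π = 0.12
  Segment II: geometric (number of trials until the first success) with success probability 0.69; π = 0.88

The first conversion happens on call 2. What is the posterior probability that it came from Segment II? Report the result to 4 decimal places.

Posterior ∝ prior × likelihood, so P(k | x) ∝ π_k f_k(x); normalise over all components.
Geometric probabilities:
  L_I = 0.2379
  L_II = 0.2139
Weight by the priors:
  π_I·L_I = 0.12 × 0.2379 = 0.028548
  π_II·L_II = 0.88 × 0.2139 = 0.188232
Normaliser: 0.028548 + 0.188232 = 0.21678
P(Segment II | x) ≈ 0.8683

0.8683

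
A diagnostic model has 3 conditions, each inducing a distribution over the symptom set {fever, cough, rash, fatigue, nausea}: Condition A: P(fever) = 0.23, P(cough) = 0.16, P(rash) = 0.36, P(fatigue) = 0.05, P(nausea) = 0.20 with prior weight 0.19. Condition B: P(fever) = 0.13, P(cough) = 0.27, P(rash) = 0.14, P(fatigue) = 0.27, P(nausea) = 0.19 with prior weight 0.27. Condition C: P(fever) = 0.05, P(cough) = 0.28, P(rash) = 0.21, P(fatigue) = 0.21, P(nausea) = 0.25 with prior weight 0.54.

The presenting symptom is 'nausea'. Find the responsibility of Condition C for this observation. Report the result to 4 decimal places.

0.6019

By Bayes' theorem, P(k | x) = π_k f_k(x) / Σ_j π_j f_j(x).
Categorical probabilities:
  p_A = P(nausea | comp) = 0.20
  p_B = P(nausea | comp) = 0.19
  p_C = P(nausea | comp) = 0.25
Weight by the priors:
  π_A·p_A = 0.19 × 0.2 = 0.038
  π_B·p_B = 0.27 × 0.19 = 0.0513
  π_C·p_C = 0.54 × 0.25 = 0.135
Marginal: 0.038 + 0.0513 + 0.135 = 0.2243
P(Condition C | x) = 0.135 / 0.2243 ≈ 0.6019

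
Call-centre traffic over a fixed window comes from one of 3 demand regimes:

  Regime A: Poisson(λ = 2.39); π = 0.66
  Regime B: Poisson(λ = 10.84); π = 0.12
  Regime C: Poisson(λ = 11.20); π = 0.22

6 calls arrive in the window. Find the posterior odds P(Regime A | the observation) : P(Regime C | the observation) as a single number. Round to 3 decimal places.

1.898

Posterior odds = (P(Z=i) f_i(x)) / (P(Z=j) f_j(x)); the normalising sum cancels.
Evaluate each component's likelihood at the observed value:
  p_A = 0.0237187
  p_B = 0.0441663
  p_C = 0.0374867
0.0156543 / 0.00824708 ≈ 1.898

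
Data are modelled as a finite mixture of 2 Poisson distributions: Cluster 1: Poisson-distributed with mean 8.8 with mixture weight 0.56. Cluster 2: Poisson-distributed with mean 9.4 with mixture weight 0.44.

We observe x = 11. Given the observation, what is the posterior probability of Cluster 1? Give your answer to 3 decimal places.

Posterior ∝ prior × likelihood, so P(k | x) ∝ P(Z=k) f_k(x); normalise over all components.
Poisson probabilities:
  p_1 = 0.092547
  p_2 = 0.104926
Weight by the priors:
  P(Z=1)·p_1 = 0.56 × 0.092547 = 0.0518263
  P(Z=2)·p_2 = 0.44 × 0.104926 = 0.0461674
Evidence: 0.0518263 + 0.0461674 = 0.0979937
P(Cluster 1 | the observation) = 0.0518263 / 0.0979937 ≈ 0.529

0.529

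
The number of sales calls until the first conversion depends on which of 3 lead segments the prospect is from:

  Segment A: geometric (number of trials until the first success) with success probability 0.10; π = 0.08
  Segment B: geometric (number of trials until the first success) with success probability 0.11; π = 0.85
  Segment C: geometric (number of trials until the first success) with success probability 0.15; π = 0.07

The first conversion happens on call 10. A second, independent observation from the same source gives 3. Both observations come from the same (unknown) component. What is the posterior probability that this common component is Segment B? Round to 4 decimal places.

0.8472

Posterior ∝ prior × likelihood, so P(k | x) ∝ π_k f_k(x); normalise over all components.
Since both observations come from the same component, the likelihood for component k is f_k(x₁)·f_k(x₂).
  f_A = [0.10·(1−0.10)^9 = 0.10·0.38742 = 0.038742] × [0.081] = 0.00313811
  f_B = [0.11·(1−0.11)^9 = 0.11·0.350356 = 0.0385392] × [0.087131] = 0.00335796
  f_C = [0.15·(1−0.15)^9 = 0.15·0.231617 = 0.0347425] × [0.108375] = 0.00376522
Weight by the priors:
  π_A·f_A = 0.08 × 0.00313811 = 0.000251048
  π_B·f_B = 0.85 × 0.00335796 = 0.00285427
  π_C·f_C = 0.07 × 0.00376522 = 0.000263566
Normaliser: 0.000251048 + 0.00285427 + 0.000263566 = 0.00336888
Responsibility of Segment B: 0.00285427 / 0.00336888 ≈ 0.8472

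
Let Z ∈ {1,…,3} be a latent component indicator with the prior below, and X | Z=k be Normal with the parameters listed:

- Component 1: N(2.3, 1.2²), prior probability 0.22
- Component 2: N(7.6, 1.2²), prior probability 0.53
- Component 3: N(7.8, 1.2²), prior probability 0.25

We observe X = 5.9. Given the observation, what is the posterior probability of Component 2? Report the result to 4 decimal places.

0.7247

By Bayes' theorem, P(k | x) = P(Z=k) f_k(x) / Σ_j P(Z=j) f_j(x).
Component likelihoods at x = 5.9:
  p_1 = (1/(1.2·√(2π)))·exp(−(5.9−2.3)²/(2·1.2²)) = 0.332452·exp(-4.50000) = 0.00369321
  p_2 = (1/(1.2·√(2π)))·exp(−(5.9−7.6)²/(2·1.2²)) = 0.332452·exp(-1.00347) = 0.121878
  p_3 = (1/(1.2·√(2π)))·exp(−(5.9−7.8)²/(2·1.2²)) = 0.332452·exp(-1.25347) = 0.0949189
Prior × likelihood for each component:
  P(Z=1)·p_1 = 0.22 × 0.00369321 = 0.000812506
  P(Z=2)·p_2 = 0.53 × 0.121878 = 0.0645955
  P(Z=3)·p_3 = 0.25 × 0.0949189 = 0.0237297
Sum: 0.000812506 + 0.0645955 + 0.0237297 = 0.0891377
P(Component 2 | x) ≈ 0.7247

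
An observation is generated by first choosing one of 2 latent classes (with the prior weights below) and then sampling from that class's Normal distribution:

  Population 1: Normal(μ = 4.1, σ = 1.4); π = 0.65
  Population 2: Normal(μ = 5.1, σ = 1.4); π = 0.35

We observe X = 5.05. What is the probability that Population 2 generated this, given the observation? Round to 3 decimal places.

Posterior ∝ prior × likelihood, so P(k | x) ∝ π_k f_k(x); normalise over all components.
Normal densities:
  p_1 = 0.226357
  p_2 = 0.284777
Unnormalised posteriors:
  π_1·p_1 = 0.65 × 0.226357 = 0.147132
  π_2·p_2 = 0.35 × 0.284777 = 0.099672
Normaliser: 0.147132 + 0.099672 = 0.246804
P(Population 2 | the observation) = 0.099672 / 0.246804 ≈ 0.404

0.404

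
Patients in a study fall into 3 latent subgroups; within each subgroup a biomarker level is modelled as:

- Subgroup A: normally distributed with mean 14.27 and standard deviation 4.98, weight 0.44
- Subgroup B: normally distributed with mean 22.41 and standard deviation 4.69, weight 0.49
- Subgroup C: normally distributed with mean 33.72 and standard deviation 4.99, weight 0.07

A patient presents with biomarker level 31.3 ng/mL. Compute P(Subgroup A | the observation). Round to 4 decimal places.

0.0085

P(component k | x) = π_k·f_k(x) / marginal(x), where marginal(x) = Σ_j π_j·f_j(x).
Evaluate each component's likelihood at the observed value:
  f_A = (1/(4.98·√(2π)))·exp(−(31.3−14.27)²/(2·4.98²)) = 0.080109·exp(-5.84710) = 0.000231375
  f_B = (1/(4.69·√(2π)))·exp(−(31.3−22.41)²/(2·4.69²)) = 0.085062·exp(-1.79650) = 0.01411
  f_C = (1/(4.99·√(2π)))·exp(−(31.3−33.72)²/(2·4.99²)) = 0.079948·exp(-0.11760) = 0.0710784
Weight by the priors:
  π_A·f_A = 0.44 × 0.000231375 = 0.000101805
  π_B·f_B = 0.49 × 0.01411 = 0.00691389
  π_C·f_C = 0.07 × 0.0710784 = 0.00497549
Evidence: 0.000101805 + 0.00691389 + 0.00497549 = 0.0119912
Responsibility of Subgroup A: 0.000101805 / 0.0119912 ≈ 0.0085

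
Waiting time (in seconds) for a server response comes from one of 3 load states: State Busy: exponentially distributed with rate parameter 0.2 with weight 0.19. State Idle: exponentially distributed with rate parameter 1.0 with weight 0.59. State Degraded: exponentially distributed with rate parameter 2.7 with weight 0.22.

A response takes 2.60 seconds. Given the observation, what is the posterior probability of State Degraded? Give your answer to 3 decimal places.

Posterior ∝ prior × likelihood, so P(k | x) ∝ π_k f_k(x); normalise over all components.
Component likelihoods at x = 2.60 seconds:
  p_Busy = 0.2·e^(−0.2·2.60) = 0.2·e^(−0.5200) = 0.118904
  p_Idle = 1.0·e^(−1.0·2.60) = 1.0·e^(−2.6000) = 0.0742736
  p_Degraded = 2.7·e^(−2.7·2.60) = 2.7·e^(−7.0200) = 0.00241333
Unnormalised posteriors:
  π_Busy·p_Busy = 0.19 × 0.118904 = 0.0225918
  π_Idle·p_Idle = 0.59 × 0.0742736 = 0.0438214
  π_Degraded·p_Degraded = 0.22 × 0.00241333 = 0.000530932
Evidence: 0.0225918 + 0.0438214 + 0.000530932 = 0.0669441
Responsibility of State Degraded: 0.000530932 / 0.0669441 ≈ 0.008

0.008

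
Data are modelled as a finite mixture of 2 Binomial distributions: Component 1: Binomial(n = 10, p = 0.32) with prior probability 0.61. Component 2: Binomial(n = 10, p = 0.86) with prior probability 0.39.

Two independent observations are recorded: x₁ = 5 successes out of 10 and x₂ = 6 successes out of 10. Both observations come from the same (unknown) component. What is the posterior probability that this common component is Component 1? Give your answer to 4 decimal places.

0.9780

The responsibility of component k is P(Z=k) f_k(x) divided by Σ_j P(Z=j) f_j(x).
Since both observations come from the same component, the likelihood for component k is f_k(x₁)·f_k(x₂).
  L_1 = [0.122941] × [0.048212] = 0.0059272
  L_2 = [0.00637577] × [0.0326379] = 0.000208092
Weight by the priors:
  P(Z=1)·L_1 = 0.61 × 0.0059272 = 0.00361559
  P(Z=2)·L_2 = 0.39 × 0.000208092 = 8.11558e-05
Sum: 0.00361559 + 8.11558e-05 = 0.00369675
Responsibility of Component 1: 0.00361559 / 0.00369675 ≈ 0.9780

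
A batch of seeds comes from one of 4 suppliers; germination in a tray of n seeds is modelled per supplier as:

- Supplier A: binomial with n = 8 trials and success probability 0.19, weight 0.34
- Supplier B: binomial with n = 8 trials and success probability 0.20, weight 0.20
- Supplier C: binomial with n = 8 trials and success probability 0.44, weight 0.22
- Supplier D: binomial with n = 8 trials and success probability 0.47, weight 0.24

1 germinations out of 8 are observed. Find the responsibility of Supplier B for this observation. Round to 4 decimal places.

P(component k | x) = P(Z=k)·f_k(x) / marginal(x), where marginal(x) = Σ_j P(Z=j)·f_j(x).
Component likelihoods at x = 1 germinations out of 8:
  f_A = C(8,1)·0.19^1·0.81^7 = 8·0.19·0.228768 = 0.347727
  f_B = C(8,1)·0.20^1·0.80^7 = 8·0.2·0.209715 = 0.335544
  f_C = C(8,1)·0.44^1·0.56^7 = 8·0.44·0.0172709 = 0.0607937
  f_D = C(8,1)·0.47^1·0.53^7 = 8·0.47·0.0117471 = 0.0441691
Multiply by the mixture weights:
  P(Z=A)·f_A = 0.34 × 0.347727 = 0.118227
  P(Z=B)·f_B = 0.20 × 0.335544 = 0.0671089
  P(Z=C)·f_C = 0.22 × 0.0607937 = 0.0133746
  P(Z=D)·f_D = 0.24 × 0.0441691 = 0.0106006
Denominator: 0.118227 + 0.0671089 + 0.0133746 + 0.0106006 = 0.209311
Responsibility of Supplier B: 0.0671089 / 0.209311 ≈ 0.3206

0.3206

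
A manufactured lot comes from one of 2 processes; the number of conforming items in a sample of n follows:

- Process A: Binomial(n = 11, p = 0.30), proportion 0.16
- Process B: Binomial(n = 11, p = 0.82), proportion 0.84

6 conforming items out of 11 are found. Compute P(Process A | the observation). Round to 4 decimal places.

The responsibility of component k is π_k f_k(x) divided by Σ_j π_j f_j(x).
Evaluate each component's likelihood at the observed value:
  p_A = C(11,6)·0.30^6·0.70^5 = 462·0.000729·0.16807 = 0.0566056
  p_B = C(11,6)·0.82^6·0.18^5 = 462·0.304007·0.000188957 = 0.0265392
Multiply by the mixture weights:
  π_A·p_A = 0.16 × 0.0566056 = 0.0090569
  π_B·p_B = 0.84 × 0.0265392 = 0.0222929
Denominator: 0.0090569 + 0.0222929 = 0.0313498
So the posterior for Process A is 0.0090569 / 0.0313498 ≈ 0.2889.

0.2889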